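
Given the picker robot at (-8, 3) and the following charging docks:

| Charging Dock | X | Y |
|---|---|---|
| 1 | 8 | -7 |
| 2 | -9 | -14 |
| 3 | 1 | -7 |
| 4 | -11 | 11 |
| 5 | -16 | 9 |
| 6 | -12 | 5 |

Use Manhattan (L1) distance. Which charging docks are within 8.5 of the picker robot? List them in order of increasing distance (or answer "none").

6

Distances from (-8, 3):
1: 26
2: 18
3: 19
4: 11
5: 14
6: 6
Threshold 8.5: 6 (6) is within range.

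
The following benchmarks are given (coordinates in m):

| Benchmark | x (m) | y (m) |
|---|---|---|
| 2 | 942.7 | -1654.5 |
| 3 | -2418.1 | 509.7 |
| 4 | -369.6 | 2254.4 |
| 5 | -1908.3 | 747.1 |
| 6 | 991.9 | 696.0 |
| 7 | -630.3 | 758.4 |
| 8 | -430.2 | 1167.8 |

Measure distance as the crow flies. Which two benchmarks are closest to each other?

Pairwise distances:
2–3: 3997.3 m
2–4: 4123.3 m
2–5: 3727.7 m
2–6: 2351.0 m
2–7: 2880.3 m
2–8: 3138.5 m
3–4: 2690.8 m
3–5: 562.4 m
3–6: 3415.1 m
3–7: 1805.0 m
3–8: 2094.0 m
4–5: 2154.0 m
4–6: 2069.4 m
4–7: 1518.5 m
4–8: 1088.3 m
5–6: 2900.7 m
5–7: 1278.0 m
5–8: 1536.8 m
6–7: 1623.4 m
6–8: 1498.3 m
7–8: 455.7 m
Closest pair: 7–8 at 455.7 m.

7 and 8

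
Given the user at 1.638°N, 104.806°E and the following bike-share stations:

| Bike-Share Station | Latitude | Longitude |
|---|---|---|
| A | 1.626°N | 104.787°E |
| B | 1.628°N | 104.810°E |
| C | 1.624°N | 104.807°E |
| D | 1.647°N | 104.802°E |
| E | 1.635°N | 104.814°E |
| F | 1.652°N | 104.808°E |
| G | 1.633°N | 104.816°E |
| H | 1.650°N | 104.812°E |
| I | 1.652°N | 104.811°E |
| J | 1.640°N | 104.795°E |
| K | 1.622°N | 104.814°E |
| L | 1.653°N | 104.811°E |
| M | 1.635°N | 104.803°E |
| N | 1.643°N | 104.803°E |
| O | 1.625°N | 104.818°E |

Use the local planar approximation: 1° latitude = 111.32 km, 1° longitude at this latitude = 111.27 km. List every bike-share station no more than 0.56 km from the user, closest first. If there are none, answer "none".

Distances from 1.638°N, 104.806°E:
A: 2.50080 km
B: 1.19888 km
C: 1.56245 km
D: 1.09629 km
E: 0.95074 km
F: 1.57429 km
G: 1.24415 km
H: 1.49338 km
I: 1.65481 km
J: 1.24405 km
K: 1.99117 km
L: 1.76004 km
M: 0.47218 km
N: 0.64902 km
O: 1.96904 km
Threshold 0.56 km: M (0.47218 km) is within range.

M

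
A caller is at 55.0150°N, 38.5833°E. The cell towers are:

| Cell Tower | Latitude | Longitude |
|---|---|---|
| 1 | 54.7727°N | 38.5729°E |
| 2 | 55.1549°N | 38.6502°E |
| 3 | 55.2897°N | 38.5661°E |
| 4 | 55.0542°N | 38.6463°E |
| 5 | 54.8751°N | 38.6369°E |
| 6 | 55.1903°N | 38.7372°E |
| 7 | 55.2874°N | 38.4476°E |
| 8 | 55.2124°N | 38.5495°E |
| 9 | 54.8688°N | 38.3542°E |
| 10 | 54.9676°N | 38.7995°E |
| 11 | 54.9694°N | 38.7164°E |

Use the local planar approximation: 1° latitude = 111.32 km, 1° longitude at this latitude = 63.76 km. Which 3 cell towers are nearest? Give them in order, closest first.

4, 11, 10

Distances from 55.0150°N, 38.5833°E:
1: √((-0.2423·111.32)² + (-0.0104·63.76)²) = √(727.533882 + 0.439707) = 26.9810 km
2: √((0.1399·111.32)² + (0.0669·63.76)²) = √(242.539135 + 18.194866) = 16.1473 km
3: √((0.2747·111.32)² + (-0.0172·63.76)²) = √(935.112181 + 1.202689) = 30.5993 km
4: √((0.0392·111.32)² + (0.0630·63.76)²) = √(19.042262 + 16.135325) = 5.9311 km
5: √((-0.1399·111.32)² + (0.0536·63.76)²) = √(242.539135 + 11.679552) = 15.9442 km
6: √((0.1753·111.32)² + (0.1539·63.76)²) = √(380.811651 + 96.288375) = 21.8426 km
7: √((0.2724·111.32)² + (-0.1357·63.76)²) = √(919.518776 + 74.861119) = 31.5338 km
8: √((0.1974·111.32)² + (-0.0338·63.76)²) = √(482.881639 + 4.644404) = 22.0800 km
9: √((-0.1462·111.32)² + (-0.2291·63.76)²) = √(264.875104 + 213.376602) = 21.8690 km
10: √((-0.0474·111.32)² + (0.2162·63.76)²) = √(27.842170 + 190.023799) = 14.7603 km
11: √((-0.0456·111.32)² + (0.1331·63.76)²) = √(25.767725 + 72.019935) = 9.8888 km
Sorted: 4 (5.9311 km) < 11 (9.8888 km) < 10 (14.7603 km) < 5 (15.9442 km) < 2 (16.1473 km) < …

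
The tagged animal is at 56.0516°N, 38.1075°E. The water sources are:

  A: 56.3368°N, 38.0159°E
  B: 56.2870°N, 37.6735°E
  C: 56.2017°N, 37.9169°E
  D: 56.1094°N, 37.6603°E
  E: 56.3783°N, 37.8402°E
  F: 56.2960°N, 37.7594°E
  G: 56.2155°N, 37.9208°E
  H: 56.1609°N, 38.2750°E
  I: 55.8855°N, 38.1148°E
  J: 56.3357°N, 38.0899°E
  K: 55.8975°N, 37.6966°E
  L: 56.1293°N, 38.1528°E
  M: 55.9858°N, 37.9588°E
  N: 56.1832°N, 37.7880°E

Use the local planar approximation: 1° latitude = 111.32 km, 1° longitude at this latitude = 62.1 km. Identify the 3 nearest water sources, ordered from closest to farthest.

Distances from 56.0516°N, 38.1075°E:
A: √((0.2852·111.32)² + (-0.0916·62.1)²) = √(1007.964966 + 32.357439) = 32.2540 km
B: √((0.2354·111.32)² + (-0.4340·62.1)²) = √(686.687770 + 726.377962) = 37.5908 km
C: √((0.1501·111.32)² + (-0.1906·62.1)²) = √(279.195092 + 140.097051) = 20.4766 km
D: √((0.0578·111.32)² + (-0.4472·62.1)²) = √(41.400165 + 771.235106) = 28.5068 km
E: √((0.3267·111.32)² + (-0.2673·62.1)²) = √(1322.649172 + 275.537756) = 39.9773 km
F: √((0.2444·111.32)² + (-0.3481·62.1)²) = √(740.199519 + 467.295121) = 34.7490 km
G: √((0.1639·111.32)² + (-0.1867·62.1)²) = √(332.892724 + 134.422459) = 21.6175 km
H: √((0.1093·111.32)² + (0.1675·62.1)²) = √(148.042605 + 108.196403) = 16.0075 km
I: √((-0.1661·111.32)² + (0.0073·62.1)²) = √(341.889419 + 0.205508) = 18.4958 km
J: √((0.2841·111.32)² + (-0.0176·62.1)²) = √(1000.204635 + 1.194562) = 31.6449 km
K: √((-0.1541·111.32)² + (-0.4109·62.1)²) = √(294.273851 + 651.111675) = 30.7471 km
L: √((0.0777·111.32)² + (0.0453·62.1)²) = √(74.814957 + 7.913700) = 9.0955 km
M: √((-0.0658·111.32)² + (-0.1487·62.1)²) = √(53.653515 + 85.271742) = 11.7867 km
N: √((0.1316·111.32)² + (-0.3195·62.1)²) = √(214.614062 + 393.663297) = 24.6633 km
Sorted: L (9.0955 km) < M (11.7867 km) < H (16.0075 km) < I (18.4958 km) < C (20.4766 km) < …

L, M, H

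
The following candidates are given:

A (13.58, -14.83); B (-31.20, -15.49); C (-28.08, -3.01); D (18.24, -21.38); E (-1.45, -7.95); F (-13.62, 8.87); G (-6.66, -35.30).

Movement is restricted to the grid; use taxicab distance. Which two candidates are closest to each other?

A and D

Pairwise distances:
A–D: 11.21
B–C: 15.60
A–E: 21.91
C–F: 26.34
E–F: 28.99
C–E: 31.57
E–G: 32.56
D–E: 33.12
B–E: 37.29
D–G: 38.82
A–G: 40.71
B–F: 41.94
B–G: 44.35
A–B: 45.44
A–F: 50.90
F–G: 51.13
A–C: 53.48
C–G: 53.71
B–D: 55.33
D–F: 62.11
C–D: 64.69
Closest pair: A–D at 11.21.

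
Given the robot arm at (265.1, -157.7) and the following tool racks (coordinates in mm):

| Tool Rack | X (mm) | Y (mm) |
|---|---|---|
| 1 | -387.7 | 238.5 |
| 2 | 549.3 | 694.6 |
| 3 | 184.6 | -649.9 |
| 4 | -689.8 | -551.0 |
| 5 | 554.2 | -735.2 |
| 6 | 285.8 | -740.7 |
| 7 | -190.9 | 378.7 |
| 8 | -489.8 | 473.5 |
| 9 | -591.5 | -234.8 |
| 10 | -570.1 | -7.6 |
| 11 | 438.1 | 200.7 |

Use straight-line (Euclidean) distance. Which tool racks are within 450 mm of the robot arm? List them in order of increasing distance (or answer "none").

11

Distances from (265.1, -157.7):
1: 763.6 mm
2: 898.4 mm
3: 498.7 mm
4: 1032.7 mm
5: 645.8 mm
6: 583.4 mm
7: 704.0 mm
8: 984.0 mm
9: 860.1 mm
10: 848.6 mm
11: 398.0 mm
Threshold 450 mm: 11 (398.0 mm) is within range.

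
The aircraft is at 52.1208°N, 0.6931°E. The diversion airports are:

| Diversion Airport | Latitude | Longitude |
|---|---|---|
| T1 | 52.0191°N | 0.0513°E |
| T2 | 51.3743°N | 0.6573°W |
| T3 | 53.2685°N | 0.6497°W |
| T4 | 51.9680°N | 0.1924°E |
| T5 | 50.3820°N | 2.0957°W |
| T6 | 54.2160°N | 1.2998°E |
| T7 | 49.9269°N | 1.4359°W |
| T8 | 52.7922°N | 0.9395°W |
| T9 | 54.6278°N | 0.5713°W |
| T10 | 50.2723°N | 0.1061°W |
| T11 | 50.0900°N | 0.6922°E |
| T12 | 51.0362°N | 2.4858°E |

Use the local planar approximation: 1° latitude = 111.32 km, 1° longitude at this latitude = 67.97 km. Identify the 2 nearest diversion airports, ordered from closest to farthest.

Distances from 52.1208°N, 0.6931°E:
T1: 45.0683 km
T2: 123.8163 km
T3: 157.0139 km
T4: 38.0466 km
T5: 270.9201 km
T6: 236.8551 km
T7: 283.8772 km
T8: 133.7907 km
T9: 292.0122 km
T10: 212.8243 km
T11: 226.0687 km
T12: 171.5371 km
Sorted: T4 (38.0466 km) < T1 (45.0683 km) < T2 (123.8163 km) < T8 (133.7907 km) < …

T4, T1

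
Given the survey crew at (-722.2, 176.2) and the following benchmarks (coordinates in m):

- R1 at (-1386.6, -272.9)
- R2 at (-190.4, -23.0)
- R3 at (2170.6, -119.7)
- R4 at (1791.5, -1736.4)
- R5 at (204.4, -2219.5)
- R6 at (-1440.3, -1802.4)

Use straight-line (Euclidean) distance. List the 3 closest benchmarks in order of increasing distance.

Distances from (-722.2, 176.2):
R1: √((-664.4)² + (-449.1)²) = √(441427.360 + 201690.810) = 801.9 m
R2: √((531.8)² + (-199.2)²) = √(282811.240 + 39680.640) = 567.9 m
R3: √((2892.8)² + (-295.9)²) = √(8368291.840 + 87556.810) = 2907.9 m
R4: √((2513.7)² + (-1912.6)²) = √(6318687.690 + 3658038.760) = 3158.6 m
R5: √((926.6)² + (-2395.7)²) = √(858587.560 + 5739378.490) = 2568.7 m
R6: √((-718.1)² + (-1978.6)²) = √(515667.610 + 3914857.960) = 2104.9 m
Sorted: R2 (567.9 m) < R1 (801.9 m) < R6 (2104.9 m) < R5 (2568.7 m) < R3 (2907.9 m) < …

R2, R1, R6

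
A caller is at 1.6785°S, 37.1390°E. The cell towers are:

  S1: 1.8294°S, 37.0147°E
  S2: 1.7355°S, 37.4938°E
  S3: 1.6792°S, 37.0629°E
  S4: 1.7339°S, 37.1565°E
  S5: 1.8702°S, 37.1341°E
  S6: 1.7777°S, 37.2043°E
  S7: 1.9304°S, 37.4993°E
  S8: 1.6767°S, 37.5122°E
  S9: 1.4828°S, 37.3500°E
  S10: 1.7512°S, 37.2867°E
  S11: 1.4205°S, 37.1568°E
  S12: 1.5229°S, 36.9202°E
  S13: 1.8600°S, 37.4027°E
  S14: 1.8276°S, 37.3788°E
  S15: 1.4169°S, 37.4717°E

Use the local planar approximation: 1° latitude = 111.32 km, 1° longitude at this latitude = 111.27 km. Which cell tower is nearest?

Distances from 1.6785°S, 37.1390°E:
S1: √((-0.1509·111.32)² + (-0.1243·111.27)²) = √(282.179120 + 191.292716) = 21.7594 km
S2: √((-0.0570·111.32)² + (0.3548·111.27)²) = √(40.262071 + 1558.559542) = 39.9853 km
S3: √((-0.0007·111.32)² + (-0.0761·111.27)²) = √(0.006072 + 71.701046) = 8.4680 km
S4: √((-0.0554·111.32)² + (0.0175·111.27)²) = √(38.033468 + 3.791685) = 6.4672 km
S5: √((-0.1917·111.32)² + (-0.0049·111.27)²) = √(455.397478 + 0.297268) = 21.3470 km
S6: √((-0.0992·111.32)² + (0.0653·111.27)²) = √(121.946612 + 52.793753) = 13.2189 km
S7: √((-0.2519·111.32)² + (0.3603·111.27)²) = √(786.326171 + 1607.254685) = 48.9242 km
S8: √((0.0018·111.32)² + (0.3732·111.27)²) = √(0.040151 + 1724.405686) = 41.5264 km
S9: √((0.1957·111.32)² + (0.2110·111.27)²) = √(474.600342 + 551.215075) = 32.0284 km
S10: √((-0.0727·111.32)² + (0.1477·111.27)²) = √(65.496066 + 270.095387) = 18.3192 km
S11: √((0.2580·111.32)² + (0.0178·111.27)²) = √(824.870567 + 3.922800) = 28.7888 km
S12: √((0.1556·111.32)² + (-0.2188·111.27)²) = √(300.030621 + 592.721678) = 29.8790 km
S13: √((-0.1815·111.32)² + (0.2637·111.27)²) = √(408.225053 + 860.947037) = 35.6254 km
S14: √((-0.1491·111.32)² + (0.2398·111.27)²) = √(275.487363 + 711.958261) = 31.4236 km
S15: √((0.2616·111.32)² + (0.3327·111.27)²) = √(848.050813 + 1370.445527) = 47.1009 km
Minimum: S4 at 6.4672 km.

S4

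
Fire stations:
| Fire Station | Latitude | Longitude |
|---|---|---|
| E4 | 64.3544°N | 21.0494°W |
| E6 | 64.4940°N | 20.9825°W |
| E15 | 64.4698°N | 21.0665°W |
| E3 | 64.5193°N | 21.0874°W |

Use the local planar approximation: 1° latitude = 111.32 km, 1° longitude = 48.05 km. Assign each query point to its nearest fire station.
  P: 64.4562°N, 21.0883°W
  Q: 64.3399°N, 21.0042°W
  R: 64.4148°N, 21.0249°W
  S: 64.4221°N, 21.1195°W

P→E15; Q→E4; R→E15; S→E15

P at 64.4562°N, 21.0883°W:
  E4: √((-0.1018·111.32)² + (0.0389·48.05)²) = √(128.422746 + 3.493703) = 11.4855 km
  E6: √((0.0378·111.32)² + (0.1058·48.05)²) = √(17.706389 + 25.843904) = 6.5993 km
  E15: √((0.0136·111.32)² + (0.0218·48.05)²) = √(2.292051 + 1.097235) = 1.8410 km
  E3: √((0.0631·111.32)² + (0.0009·48.05)²) = √(49.340678 + 0.001870) = 7.0244 km
  → nearest: E15 (1.8410 km)
Q at 64.3399°N, 21.0042°W:
  E4: √((0.0145·111.32)² + (-0.0452·48.05)²) = √(2.605448 + 4.716976) = 2.7060 km
  E6: √((0.1541·111.32)² + (0.0217·48.05)²) = √(294.273851 + 1.087192) = 17.1861 km
  E15: √((0.1299·111.32)² + (-0.0623·48.05)²) = √(209.105135 + 8.961132) = 14.7671 km
  E3: √((0.1794·111.32)² + (-0.0832·48.05)²) = √(398.833172 + 15.982085) = 20.3670 km
  → nearest: E4 (2.7060 km)
R at 64.4148°N, 21.0249°W:
  E4: √((-0.0604·111.32)² + (-0.0245·48.05)²) = √(45.208518 + 1.385859) = 6.8260 km
  E6: √((0.0792·111.32)² + (0.0424·48.05)²) = √(77.731448 + 4.150673) = 9.0489 km
  E15: √((0.0550·111.32)² + (-0.0416·48.05)²) = √(37.486231 + 3.995521) = 6.4406 km
  E3: √((0.1045·111.32)² + (-0.0625·48.05)²) = √(135.325293 + 9.018760) = 12.0143 km
  → nearest: E15 (6.4406 km)
S at 64.4221°N, 21.1195°W:
  E4: √((-0.0677·111.32)² + (0.0701·48.05)²) = √(56.796782 + 11.345479) = 8.2548 km
  E6: √((0.0719·111.32)² + (0.1370·48.05)²) = √(64.062543 + 43.333914) = 10.3632 km
  E15: √((0.0477·111.32)² + (0.0530·48.05)²) = √(28.195718 + 6.485426) = 5.8891 km
  E3: √((0.0972·111.32)² + (0.0321·48.05)²) = √(117.078979 + 2.379013) = 10.9297 km
  → nearest: E15 (5.8891 km)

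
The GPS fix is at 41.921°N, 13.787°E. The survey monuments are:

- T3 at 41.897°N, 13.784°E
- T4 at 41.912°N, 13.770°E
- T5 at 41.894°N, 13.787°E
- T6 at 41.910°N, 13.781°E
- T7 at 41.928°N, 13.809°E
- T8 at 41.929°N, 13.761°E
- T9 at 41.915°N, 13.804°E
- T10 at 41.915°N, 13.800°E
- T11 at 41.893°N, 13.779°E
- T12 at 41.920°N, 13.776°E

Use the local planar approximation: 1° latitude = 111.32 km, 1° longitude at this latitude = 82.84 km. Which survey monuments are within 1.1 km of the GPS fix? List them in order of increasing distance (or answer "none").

T12

Distances from 41.921°N, 13.787°E:
T3: √((-0.024·111.32)² + (-0.003·82.84)²) = √(7.13787 + 0.06176) = 2.683 km
T4: √((-0.009·111.32)² + (-0.017·82.84)²) = √(1.00376 + 1.98325) = 1.728 km
T5: √((-0.027·111.32)² + (0.000·82.84)²) = √(9.03387 + 0.00000) = 3.006 km
T6: √((-0.011·111.32)² + (-0.006·82.84)²) = √(1.49945 + 0.24705) = 1.322 km
T7: √((0.007·111.32)² + (0.022·82.84)²) = √(0.60721 + 3.32143) = 1.982 km
T8: √((0.008·111.32)² + (-0.026·82.84)²) = √(0.79310 + 4.63903) = 2.331 km
T9: √((-0.006·111.32)² + (0.017·82.84)²) = √(0.44612 + 1.98325) = 1.559 km
T10: √((-0.006·111.32)² + (0.013·82.84)²) = √(0.44612 + 1.15976) = 1.267 km
T11: √((-0.028·111.32)² + (-0.008·82.84)²) = √(9.71544 + 0.43920) = 3.187 km
T12: √((-0.001·111.32)² + (-0.011·82.84)²) = √(0.01239 + 0.83036) = 0.918 km
Threshold 1.1 km: T12 (0.918 km) is within range.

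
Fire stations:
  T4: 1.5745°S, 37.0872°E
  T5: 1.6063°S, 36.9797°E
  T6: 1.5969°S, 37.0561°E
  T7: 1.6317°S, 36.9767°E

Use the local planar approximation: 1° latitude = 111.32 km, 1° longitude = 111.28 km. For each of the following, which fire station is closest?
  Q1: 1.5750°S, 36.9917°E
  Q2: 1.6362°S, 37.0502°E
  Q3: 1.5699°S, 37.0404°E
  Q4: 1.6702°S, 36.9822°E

Q1→T5; Q2→T6; Q3→T6; Q4→T7

Q1 at 1.5750°S, 36.9917°E:
  T4: √((0.0005·111.32)² + (0.0955·111.28)²) = √(0.003098 + 112.938230) = 10.6274 km
  T5: √((-0.0313·111.32)² + (-0.0120·111.28)²) = √(12.140458 + 1.783186) = 3.7314 km
  T6: √((-0.0219·111.32)² + (0.0644·111.28)²) = √(5.943395 + 51.357748) = 7.5698 km
  T7: √((-0.0567·111.32)² + (-0.0150·111.28)²) = √(39.839375 + 2.786229) = 6.5288 km
  → nearest: T5 (3.7314 km)
Q2 at 1.6362°S, 37.0502°E:
  T4: √((0.0617·111.32)² + (0.0370·111.28)²) = √(47.175523 + 16.952653) = 8.0080 km
  T5: √((0.0299·111.32)² + (-0.0705·111.28)²) = √(11.078699 + 61.547791) = 8.5221 km
  T6: √((0.0393·111.32)² + (0.0059·111.28)²) = √(19.139540 + 0.431061) = 4.4239 km
  T7: √((0.0045·111.32)² + (-0.0735·111.28)²) = √(0.250941 + 66.897350) = 8.1944 km
  → nearest: T6 (4.4239 km)
Q3 at 1.5699°S, 37.0404°E:
  T4: √((-0.0046·111.32)² + (0.0468·111.28)²) = √(0.262218 + 27.122264) = 5.2330 km
  T5: √((-0.0364·111.32)² + (-0.0607·111.28)²) = √(16.419093 + 45.625918) = 7.8769 km
  T6: √((-0.0270·111.32)² + (0.0157·111.28)²) = √(9.033872 + 3.052344) = 3.4765 km
  T7: √((-0.0618·111.32)² + (-0.0637·111.28)²) = √(47.328566 + 50.247343) = 9.8781 km
  → nearest: T6 (3.4765 km)
Q4 at 1.6702°S, 36.9822°E:
  T4: √((0.0957·111.32)² + (0.1050·111.28)²) = √(113.493312 + 136.525203) = 15.8120 km
  T5: √((0.0639·111.32)² + (-0.0025·111.28)²) = √(50.599720 + 0.077395) = 7.1188 km
  T6: √((0.0733·111.32)² + (0.0739·111.28)²) = √(66.581618 + 67.627465) = 11.5849 km
  T7: √((0.0385·111.32)² + (-0.0055·111.28)²) = √(18.368253 + 0.374593) = 4.3293 km
  → nearest: T7 (4.3293 km)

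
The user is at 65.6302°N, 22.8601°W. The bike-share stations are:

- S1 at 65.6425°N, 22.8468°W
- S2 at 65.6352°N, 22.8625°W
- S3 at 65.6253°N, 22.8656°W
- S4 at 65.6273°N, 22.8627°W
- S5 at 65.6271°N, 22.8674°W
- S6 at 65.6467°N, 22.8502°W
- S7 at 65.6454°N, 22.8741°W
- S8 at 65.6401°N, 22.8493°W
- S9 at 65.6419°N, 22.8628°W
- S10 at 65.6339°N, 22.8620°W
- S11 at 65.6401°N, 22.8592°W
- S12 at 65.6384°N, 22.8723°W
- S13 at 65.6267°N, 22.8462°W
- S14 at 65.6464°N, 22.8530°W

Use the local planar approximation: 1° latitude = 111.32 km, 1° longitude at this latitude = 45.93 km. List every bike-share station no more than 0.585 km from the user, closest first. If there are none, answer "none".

Distances from 65.6302°N, 22.8601°W:
S1: 1.4993 km
S2: 0.5674 km
S3: 0.6011 km
S4: 0.3442 km
S5: 0.4812 km
S6: 1.8922 km
S7: 1.8101 km
S8: 1.2086 km
S9: 1.3083 km
S10: 0.4210 km
S11: 1.1028 km
S12: 1.0711 km
S13: 0.7479 km
S14: 1.8326 km
Threshold 0.585 km: S4 (0.3442 km), S10 (0.4210 km), S5 (0.4812 km), S2 (0.5674 km) are within range.

S4, S10, S5, S2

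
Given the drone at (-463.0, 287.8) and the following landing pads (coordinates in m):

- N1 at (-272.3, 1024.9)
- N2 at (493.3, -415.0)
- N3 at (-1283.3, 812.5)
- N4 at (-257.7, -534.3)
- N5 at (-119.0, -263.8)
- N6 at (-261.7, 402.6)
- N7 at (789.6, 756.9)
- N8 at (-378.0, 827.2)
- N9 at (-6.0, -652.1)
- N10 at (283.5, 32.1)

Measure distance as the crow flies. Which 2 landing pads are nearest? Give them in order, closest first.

Distances from (-463.0, 287.8):
N1: √((190.7)² + (737.1)²) = √(36366.490 + 543316.410) = 761.4 m
N2: √((956.3)² + (-702.8)²) = √(914509.690 + 493927.840) = 1186.8 m
N3: √((-820.3)² + (524.7)²) = √(672892.090 + 275310.090) = 973.8 m
N4: √((205.3)² + (-822.1)²) = √(42148.090 + 675848.410) = 847.3 m
N5: √((344.0)² + (-551.6)²) = √(118336.000 + 304262.560) = 650.1 m
N6: √((201.3)² + (114.8)²) = √(40521.690 + 13179.040) = 231.7 m
N7: √((1252.6)² + (469.1)²) = √(1569006.760 + 220054.810) = 1337.6 m
N8: √((85.0)² + (539.4)²) = √(7225.000 + 290952.360) = 546.1 m
N9: √((457.0)² + (-939.9)²) = √(208849.000 + 883412.010) = 1045.1 m
N10: √((746.5)² + (-255.7)²) = √(557262.250 + 65382.490) = 789.1 m
Sorted: N6 (231.7 m) < N8 (546.1 m) < N5 (650.1 m) < N1 (761.4 m) < …

N6, N8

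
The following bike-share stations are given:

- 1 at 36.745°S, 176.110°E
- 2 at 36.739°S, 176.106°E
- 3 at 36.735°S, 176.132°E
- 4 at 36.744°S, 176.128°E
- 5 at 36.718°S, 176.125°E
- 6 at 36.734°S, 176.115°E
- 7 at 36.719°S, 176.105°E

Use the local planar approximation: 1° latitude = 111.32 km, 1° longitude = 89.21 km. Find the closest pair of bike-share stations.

Pairwise distances:
1–2: √((0.006·111.32)² + (-0.004·89.21)²) = √(0.44612 + 0.12733) = 0.757 km
1–3: √((0.010·111.32)² + (0.022·89.21)²) = √(1.23921 + 3.85188) = 2.256 km
1–4: √((0.001·111.32)² + (0.018·89.21)²) = √(0.01239 + 2.57853) = 1.610 km
1–5: √((0.027·111.32)² + (0.015·89.21)²) = √(9.03387 + 1.79065) = 3.290 km
1–6: √((0.011·111.32)² + (0.005·89.21)²) = √(1.49945 + 0.19896) = 1.303 km
1–7: √((0.026·111.32)² + (-0.005·89.21)²) = √(8.37709 + 0.19896) = 2.928 km
2–3: √((0.004·111.32)² + (0.026·89.21)²) = √(0.19827 + 5.37989) = 2.362 km
2–4: √((-0.005·111.32)² + (0.022·89.21)²) = √(0.30980 + 3.85188) = 2.040 km
2–5: √((0.021·111.32)² + (0.019·89.21)²) = √(5.46493 + 2.87299) = 2.888 km
2–6: √((0.005·111.32)² + (0.009·89.21)²) = √(0.30980 + 0.64463) = 0.977 km
2–7: √((0.020·111.32)² + (-0.001·89.21)²) = √(4.95686 + 0.00796) = 2.228 km
3–4: √((-0.009·111.32)² + (-0.004·89.21)²) = √(1.00376 + 0.12733) = 1.064 km
3–5: √((0.017·111.32)² + (-0.007·89.21)²) = √(3.58133 + 0.38996) = 1.993 km
3–6: √((0.001·111.32)² + (-0.017·89.21)²) = √(0.01239 + 2.29998) = 1.521 km
3–7: √((0.016·111.32)² + (-0.027·89.21)²) = √(3.17239 + 5.80169) = 2.996 km
4–5: √((0.026·111.32)² + (-0.003·89.21)²) = √(8.37709 + 0.07163) = 2.907 km
4–6: √((0.010·111.32)² + (-0.013·89.21)²) = √(1.23921 + 1.34497) = 1.608 km
4–7: √((0.025·111.32)² + (-0.023·89.21)²) = √(7.74509 + 4.21001) = 3.458 km
5–6: √((-0.016·111.32)² + (-0.010·89.21)²) = √(3.17239 + 0.79584) = 1.992 km
5–7: √((-0.001·111.32)² + (-0.020·89.21)²) = √(0.01239 + 3.18337) = 1.788 km
6–7: √((0.015·111.32)² + (-0.010·89.21)²) = √(2.78823 + 0.79584) = 1.893 km
Closest pair: 1–2 at 0.757 km.

1 and 2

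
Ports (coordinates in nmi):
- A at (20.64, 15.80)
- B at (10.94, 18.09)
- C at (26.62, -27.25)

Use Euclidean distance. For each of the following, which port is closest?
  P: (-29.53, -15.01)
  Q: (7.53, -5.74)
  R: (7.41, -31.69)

P at (-29.53, -15.01):
  A: √((50.17)² + (30.81)²) = √(2517.0289 + 949.2561) = 58.88 nmi
  B: √((40.47)² + (33.10)²) = √(1637.8209 + 1095.6100) = 52.28 nmi
  C: √((56.15)² + (-12.24)²) = √(3152.8225 + 149.8176) = 57.47 nmi
  → nearest: B (52.28 nmi)
Q at (7.53, -5.74):
  A: √((13.11)² + (21.54)²) = √(171.8721 + 463.9716) = 25.22 nmi
  B: √((3.41)² + (23.83)²) = √(11.6281 + 567.8689) = 24.07 nmi
  C: √((19.09)² + (-21.51)²) = √(364.4281 + 462.6801) = 28.76 nmi
  → nearest: B (24.07 nmi)
R at (7.41, -31.69):
  A: √((13.23)² + (47.49)²) = √(175.0329 + 2255.3001) = 49.30 nmi
  B: √((3.53)² + (49.78)²) = √(12.4609 + 2478.0484) = 49.91 nmi
  C: √((19.21)² + (4.44)²) = √(369.0241 + 19.7136) = 19.72 nmi
  → nearest: C (19.72 nmi)

P→B; Q→B; R→C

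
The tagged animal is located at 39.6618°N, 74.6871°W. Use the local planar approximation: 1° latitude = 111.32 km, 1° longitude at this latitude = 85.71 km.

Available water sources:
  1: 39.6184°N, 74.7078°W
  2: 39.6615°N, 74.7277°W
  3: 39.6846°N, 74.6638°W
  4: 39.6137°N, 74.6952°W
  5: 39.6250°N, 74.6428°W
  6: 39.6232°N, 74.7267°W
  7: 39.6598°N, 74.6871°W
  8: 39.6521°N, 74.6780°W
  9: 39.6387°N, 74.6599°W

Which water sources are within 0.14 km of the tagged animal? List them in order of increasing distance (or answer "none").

none

Distances from 39.6618°N, 74.6871°W:
1: √((-0.0434·111.32)² + (-0.0207·85.71)²) = √(23.341344 + 3.147775) = 5.1468 km
2: √((-0.0003·111.32)² + (-0.0406·85.71)²) = √(0.001115 + 12.109189) = 3.4800 km
3: √((0.0228·111.32)² + (0.0233·85.71)²) = √(6.441931 + 3.988181) = 3.2296 km
4: √((-0.0481·111.32)² + (-0.0081·85.71)²) = √(28.670585 + 0.481984) = 5.3993 km
5: √((-0.0368·111.32)² + (0.0443·85.71)²) = √(16.781935 + 14.416852) = 5.5856 km
6: √((-0.0386·111.32)² + (-0.0396·85.71)²) = √(18.463796 + 11.520023) = 5.4757 km
7: √((-0.0020·111.32)² + (0.0000·85.71)²) = √(0.049569 + 0.000000) = 0.2226 km
8: √((-0.0097·111.32)² + (0.0091·85.71)²) = √(1.165977 + 0.608339) = 1.3320 km
9: √((-0.0231·111.32)² + (0.0272·85.71)²) = √(6.612571 + 5.435016) = 3.4710 km
Threshold 0.14 km: none within range.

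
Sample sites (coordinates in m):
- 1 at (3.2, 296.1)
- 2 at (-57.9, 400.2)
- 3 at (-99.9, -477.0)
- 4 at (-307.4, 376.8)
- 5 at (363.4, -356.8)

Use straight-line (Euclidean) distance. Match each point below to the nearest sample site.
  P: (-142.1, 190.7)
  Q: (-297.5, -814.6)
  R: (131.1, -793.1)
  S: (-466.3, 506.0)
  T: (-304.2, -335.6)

P at (-142.1, 190.7):
  1: 179.5 m
  2: 225.8 m
  3: 669.0 m
  4: 248.9 m
  5: 745.2 m
  → nearest: 1 (179.5 m)
Q at (-297.5, -814.6):
  1: 1150.7 m
  2: 1238.2 m
  3: 391.2 m
  4: 1191.4 m
  5: 804.0 m
  → nearest: 3 (391.2 m)
R at (131.1, -793.1):
  1: 1096.7 m
  2: 1208.2 m
  3: 391.5 m
  4: 1249.4 m
  5: 494.3 m
  → nearest: 3 (391.5 m)
S at (-466.3, 506.0):
  1: 514.3 m
  2: 421.9 m
  3: 1049.1 m
  4: 204.8 m
  5: 1197.0 m
  → nearest: 4 (204.8 m)
T at (-304.2, -335.6):
  1: 702.5 m
  2: 775.9 m
  3: 248.5 m
  4: 712.4 m
  5: 667.9 m
  → nearest: 3 (248.5 m)

P→1; Q→3; R→3; S→4; T→3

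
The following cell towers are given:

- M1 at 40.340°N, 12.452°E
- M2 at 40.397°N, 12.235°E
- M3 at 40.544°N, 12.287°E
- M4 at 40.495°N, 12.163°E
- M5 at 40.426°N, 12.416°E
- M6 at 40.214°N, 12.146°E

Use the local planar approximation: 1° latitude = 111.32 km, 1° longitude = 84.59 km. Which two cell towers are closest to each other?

M1 and M5

Pairwise distances:
M1–M2: √((0.057·111.32)² + (-0.217·84.59)²) = √(40.26207 + 336.94384) = 19.422 km
M1–M3: √((0.204·111.32)² + (-0.165·84.59)²) = √(515.71140 + 194.80762) = 26.656 km
M1–M4: √((0.155·111.32)² + (-0.289·84.59)²) = √(297.72122 + 597.63185) = 29.922 km
M1–M5: √((0.086·111.32)² + (-0.036·84.59)²) = √(91.65229 + 9.27349) = 10.046 km
M1–M6: √((-0.126·111.32)² + (-0.306·84.59)²) = √(196.73765 + 670.00941) = 29.441 km
M2–M3: √((0.147·111.32)² + (0.052·84.59)²) = √(267.78181 + 19.34839) = 16.945 km
M2–M4: √((0.098·111.32)² + (-0.072·84.59)²) = √(119.01414 + 37.09395) = 12.494 km
M2–M5: √((0.029·111.32)² + (0.181·84.59)²) = √(10.42179 + 234.42029) = 15.647 km
M2–M6: √((-0.183·111.32)² + (-0.089·84.59)²) = √(415.00046 + 56.67846) = 21.718 km
M3–M4: √((-0.049·111.32)² + (-0.124·84.59)²) = √(29.75353 + 110.02248) = 11.823 km
M3–M5: √((-0.118·111.32)² + (0.129·84.59)²) = √(172.54819 + 119.07414) = 17.077 km
M3–M6: √((-0.330·111.32)² + (-0.141·84.59)²) = √(1349.50431 + 142.25786) = 38.623 km
M4–M5: √((-0.069·111.32)² + (0.253·84.59)²) = √(58.99899 + 458.01436) = 22.738 km
M4–M6: √((-0.281·111.32)² + (-0.017·84.59)²) = √(978.49596 + 2.06793) = 31.314 km
M5–M6: √((-0.212·111.32)² + (-0.270·84.59)²) = √(556.95245 + 521.63362) = 32.842 km
Closest pair: M1–M5 at 10.046 km.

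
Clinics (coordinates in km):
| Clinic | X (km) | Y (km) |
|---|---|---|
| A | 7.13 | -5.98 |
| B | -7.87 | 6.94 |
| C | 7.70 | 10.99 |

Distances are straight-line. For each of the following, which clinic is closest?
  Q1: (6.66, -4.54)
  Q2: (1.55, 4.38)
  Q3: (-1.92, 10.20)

Q1→A; Q2→C; Q3→B

Q1 at (6.66, -4.54):
  A: 1.51 km
  B: 18.52 km
  C: 15.56 km
  → nearest: A (1.51 km)
Q2 at (1.55, 4.38):
  A: 11.77 km
  B: 9.76 km
  C: 9.03 km
  → nearest: C (9.03 km)
Q3 at (-1.92, 10.20):
  A: 18.54 km
  B: 6.78 km
  C: 9.65 km
  → nearest: B (6.78 km)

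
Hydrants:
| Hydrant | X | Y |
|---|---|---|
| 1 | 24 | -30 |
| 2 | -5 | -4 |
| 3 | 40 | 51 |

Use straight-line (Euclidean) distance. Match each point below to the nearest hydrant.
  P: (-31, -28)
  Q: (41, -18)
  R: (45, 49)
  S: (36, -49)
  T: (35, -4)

P at (-31, -28):
  1: √((55)² + (-2)²) = √(3025.000 + 4.000) = 55.0
  2: √((26)² + (24)²) = √(676.000 + 576.000) = 35.4
  3: √((71)² + (79)²) = √(5041.000 + 6241.000) = 106.2
  → nearest: 2 (35.4)
Q at (41, -18):
  1: √((-17)² + (-12)²) = √(289.000 + 144.000) = 20.8
  2: √((-46)² + (14)²) = √(2116.000 + 196.000) = 48.1
  3: √((-1)² + (69)²) = √(1.000 + 4761.000) = 69.0
  → nearest: 1 (20.8)
R at (45, 49):
  1: √((-21)² + (-79)²) = √(441.000 + 6241.000) = 81.7
  2: √((-50)² + (-53)²) = √(2500.000 + 2809.000) = 72.9
  3: √((-5)² + (2)²) = √(25.000 + 4.000) = 5.4
  → nearest: 3 (5.4)
S at (36, -49):
  1: √((-12)² + (19)²) = √(144.000 + 361.000) = 22.5
  2: √((-41)² + (45)²) = √(1681.000 + 2025.000) = 60.9
  3: √((4)² + (100)²) = √(16.000 + 10000.000) = 100.1
  → nearest: 1 (22.5)
T at (35, -4):
  1: √((-11)² + (-26)²) = √(121.000 + 676.000) = 28.2
  2: √((-40)² + (0)²) = √(1600.000 + 0.000) = 40.0
  3: √((5)² + (55)²) = √(25.000 + 3025.000) = 55.2
  → nearest: 1 (28.2)

P→2; Q→1; R→3; S→1; T→1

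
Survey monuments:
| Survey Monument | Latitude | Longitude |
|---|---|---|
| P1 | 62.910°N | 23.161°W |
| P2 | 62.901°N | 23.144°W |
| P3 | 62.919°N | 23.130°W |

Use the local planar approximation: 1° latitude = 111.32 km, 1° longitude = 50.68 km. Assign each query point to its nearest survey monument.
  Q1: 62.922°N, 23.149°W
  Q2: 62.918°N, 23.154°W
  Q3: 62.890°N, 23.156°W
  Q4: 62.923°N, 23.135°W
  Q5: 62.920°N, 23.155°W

Q1 at 62.922°N, 23.149°W:
  P1: √((-0.012·111.32)² + (-0.012·50.68)²) = √(1.78447 + 0.36986) = 1.468 km
  P2: √((-0.021·111.32)² + (0.005·50.68)²) = √(5.46493 + 0.06421) = 2.351 km
  P3: √((-0.003·111.32)² + (0.019·50.68)²) = √(0.11153 + 0.92721) = 1.019 km
  → nearest: P3 (1.019 km)
Q2 at 62.918°N, 23.154°W:
  P1: √((-0.008·111.32)² + (-0.007·50.68)²) = √(0.79310 + 0.12585) = 0.959 km
  P2: √((-0.017·111.32)² + (0.010·50.68)²) = √(3.58133 + 0.25685) = 1.959 km
  P3: √((0.001·111.32)² + (0.024·50.68)²) = √(0.01239 + 1.47943) = 1.221 km
  → nearest: P1 (0.959 km)
Q3 at 62.890°N, 23.156°W:
  P1: √((0.020·111.32)² + (-0.005·50.68)²) = √(4.95686 + 0.06421) = 2.241 km
  P2: √((0.011·111.32)² + (0.012·50.68)²) = √(1.49945 + 0.36986) = 1.367 km
  P3: √((0.029·111.32)² + (0.026·50.68)²) = √(10.42179 + 1.73628) = 3.487 km
  → nearest: P2 (1.367 km)
Q4 at 62.923°N, 23.135°W:
  P1: √((-0.013·111.32)² + (-0.026·50.68)²) = √(2.09427 + 1.73628) = 1.957 km
  P2: √((-0.022·111.32)² + (-0.009·50.68)²) = √(5.99780 + 0.20805) = 2.491 km
  P3: √((-0.004·111.32)² + (0.005·50.68)²) = √(0.19827 + 0.06421) = 0.512 km
  → nearest: P3 (0.512 km)
Q5 at 62.920°N, 23.155°W:
  P1: √((-0.010·111.32)² + (-0.006·50.68)²) = √(1.23921 + 0.09246) = 1.154 km
  P2: √((-0.019·111.32)² + (0.011·50.68)²) = √(4.47356 + 0.31078) = 2.187 km
  P3: √((-0.001·111.32)² + (0.025·50.68)²) = √(0.01239 + 1.60529) = 1.272 km
  → nearest: P1 (1.154 km)

Q1→P3; Q2→P1; Q3→P2; Q4→P3; Q5→P1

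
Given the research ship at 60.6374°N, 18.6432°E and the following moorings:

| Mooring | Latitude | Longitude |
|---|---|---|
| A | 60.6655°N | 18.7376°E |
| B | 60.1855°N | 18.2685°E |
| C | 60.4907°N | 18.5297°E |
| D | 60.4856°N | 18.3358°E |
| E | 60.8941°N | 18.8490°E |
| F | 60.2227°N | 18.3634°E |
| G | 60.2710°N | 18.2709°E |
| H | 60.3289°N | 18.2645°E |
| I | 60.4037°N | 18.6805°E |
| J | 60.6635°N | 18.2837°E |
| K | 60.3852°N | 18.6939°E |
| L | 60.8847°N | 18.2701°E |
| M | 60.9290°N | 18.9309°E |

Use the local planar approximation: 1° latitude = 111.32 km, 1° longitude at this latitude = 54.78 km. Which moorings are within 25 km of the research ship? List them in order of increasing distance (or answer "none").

Distances from 60.6374°N, 18.6432°E:
A: √((0.0281·111.32)² + (0.0944·54.78)²) = √(9.784960 + 26.741640) = 6.0437 km
B: √((-0.4519·111.32)² + (-0.3747·54.78)²) = √(2530.644135 + 421.319385) = 54.3320 km
C: √((-0.1467·111.32)² + (-0.1135·54.78)²) = √(266.689933 + 38.657679) = 17.4742 km
D: √((-0.1518·111.32)² + (-0.3074·54.78)²) = √(285.555111 + 283.564449) = 23.8562 km
E: √((0.2567·111.32)² + (0.2058·54.78)²) = √(816.578860 + 127.096853) = 30.7193 km
F: √((-0.4147·111.32)² + (-0.2798·54.78)²) = √(2131.152197 + 234.930540) = 48.6424 km
G: √((-0.3664·111.32)² + (-0.3723·54.78)²) = √(1663.632229 + 415.939464) = 45.6023 km
H: √((-0.3085·111.32)² + (-0.3787·54.78)²) = √(1179.388075 + 430.362742) = 40.1217 km
I: √((-0.2337·111.32)² + (0.0373·54.78)²) = √(676.805408 + 4.175050) = 26.0956 km
J: √((0.0261·111.32)² + (-0.3595·54.78)²) = √(8.441651 + 387.830397) = 19.9066 km
K: √((-0.2522·111.32)² + (0.0507·54.78)²) = √(788.200235 + 7.713651) = 28.2119 km
L: √((0.2473·111.32)² + (-0.3731·54.78)²) = √(757.869846 + 417.728930) = 34.2870 km
M: √((0.2916·111.32)² + (0.2877·54.78)²) = √(1053.710808 + 248.384093) = 36.0846 km
Threshold 25 km: A (6.0437 km), C (17.4742 km), J (19.9066 km), D (23.8562 km) are within range.

A, C, J, D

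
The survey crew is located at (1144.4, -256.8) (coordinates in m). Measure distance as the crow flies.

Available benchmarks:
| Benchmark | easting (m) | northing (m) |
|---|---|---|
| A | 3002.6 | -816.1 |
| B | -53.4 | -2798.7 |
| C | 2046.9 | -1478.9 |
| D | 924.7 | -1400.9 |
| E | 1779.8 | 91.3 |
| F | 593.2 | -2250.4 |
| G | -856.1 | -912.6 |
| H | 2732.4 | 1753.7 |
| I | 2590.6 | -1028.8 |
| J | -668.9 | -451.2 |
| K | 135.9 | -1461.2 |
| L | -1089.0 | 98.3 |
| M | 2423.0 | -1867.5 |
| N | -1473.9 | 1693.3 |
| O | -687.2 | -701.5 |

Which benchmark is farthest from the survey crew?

N

Distances from (1144.4, -256.8):
A: 1940.5 m
B: 2810.0 m
C: 1519.2 m
D: 1165.0 m
E: 724.5 m
F: 2068.4 m
G: 2105.2 m
H: 2562.0 m
I: 1639.4 m
J: 1823.7 m
K: 1570.9 m
L: 2261.5 m
M: 2056.5 m
N: 3264.7 m
O: 1884.8 m
Maximum: N at 3264.7 m.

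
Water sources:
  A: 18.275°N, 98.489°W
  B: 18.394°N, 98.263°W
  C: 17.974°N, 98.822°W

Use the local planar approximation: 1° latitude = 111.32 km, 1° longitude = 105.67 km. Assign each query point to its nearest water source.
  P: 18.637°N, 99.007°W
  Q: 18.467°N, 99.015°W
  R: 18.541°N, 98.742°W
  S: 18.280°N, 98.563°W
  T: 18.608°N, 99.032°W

P at 18.637°N, 99.007°W:
  A: √((-0.362·111.32)² + (0.518·105.67)²) = √(1623.91591 + 2996.14574) = 67.971 km
  B: √((-0.243·111.32)² + (0.744·105.67)²) = √(731.74362 + 6180.86540) = 83.142 km
  C: √((-0.663·111.32)² + (0.185·105.67)²) = √(5447.20164 + 382.16145) = 76.350 km
  → nearest: A (67.971 km)
Q at 18.467°N, 99.015°W:
  A: √((-0.192·111.32)² + (0.526·105.67)²) = √(456.82394 + 3089.40541) = 59.550 km
  B: √((-0.073·111.32)² + (0.752·105.67)²) = √(66.03773 + 6314.50187) = 79.878 km
  C: √((-0.493·111.32)² + (0.193·105.67)²) = √(3011.89782 + 415.92788) = 58.548 km
  → nearest: C (58.548 km)
R at 18.541°N, 98.742°W:
  A: √((-0.266·111.32)² + (0.253·105.67)²) = √(876.81843 + 714.73402) = 39.894 km
  B: √((-0.147·111.32)² + (0.479·105.67)²) = √(267.78181 + 2561.97237) = 53.195 km
  C: √((-0.567·111.32)² + (-0.080·105.67)²) = √(3983.93747 + 71.46335) = 63.682 km
  → nearest: A (39.894 km)
S at 18.280°N, 98.563°W:
  A: √((-0.005·111.32)² + (0.074·105.67)²) = √(0.30980 + 61.14583) = 7.839 km
  B: √((0.114·111.32)² + (0.300·105.67)²) = √(161.04828 + 1004.95340) = 34.147 km
  C: √((-0.306·111.32)² + (-0.259·105.67)²) = √(1160.35065 + 749.03643) = 43.697 km
  → nearest: A (7.839 km)
T at 18.608°N, 99.032°W:
  A: √((-0.333·111.32)² + (0.543·105.67)²) = √(1374.15228 + 3292.32784) = 68.312 km
  B: √((-0.214·111.32)² + (0.769·105.67)²) = √(567.51055 + 6603.22498) = 84.680 km
  C: √((-0.634·111.32)² + (0.210·105.67)²) = √(4981.09599 + 492.42717) = 73.983 km
  → nearest: A (68.312 km)

P→A; Q→C; R→A; S→A; T→A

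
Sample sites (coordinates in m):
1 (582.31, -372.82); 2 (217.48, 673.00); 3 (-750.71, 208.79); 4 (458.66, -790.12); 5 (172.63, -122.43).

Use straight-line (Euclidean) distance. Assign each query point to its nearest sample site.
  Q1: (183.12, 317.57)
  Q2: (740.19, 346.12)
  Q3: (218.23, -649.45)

Q1 at (183.12, 317.57):
  1: √((399.19)² + (-690.39)²) = √(159352.6561 + 476638.3521) = 797.49 m
  2: √((34.36)² + (355.43)²) = √(1180.6096 + 126330.4849) = 357.09 m
  3: √((-933.83)² + (-108.78)²) = √(872038.4689 + 11833.0884) = 940.14 m
  4: √((275.54)² + (-1107.69)²) = √(75922.2916 + 1226977.1361) = 1141.45 m
  5: √((-10.49)² + (-440.00)²) = √(110.0401 + 193600.0000) = 440.13 m
  → nearest: 2 (357.09 m)
Q2 at (740.19, 346.12):
  1: √((-157.88)² + (-718.94)²) = √(24926.0944 + 516874.7236) = 736.07 m
  2: √((-522.71)² + (326.88)²) = √(273225.7441 + 106850.5344) = 616.50 m
  3: √((-1490.90)² + (-137.33)²) = √(2222782.8100 + 18859.5289) = 1497.21 m
  4: √((-281.53)² + (-1136.24)²) = √(79259.1409 + 1291041.3376) = 1170.60 m
  5: √((-567.56)² + (-468.55)²) = √(322124.3536 + 219539.1025) = 735.98 m
  → nearest: 2 (616.50 m)
Q3 at (218.23, -649.45):
  1: √((364.08)² + (276.63)²) = √(132554.2464 + 76524.1569) = 457.25 m
  2: √((-0.75)² + (1322.45)²) = √(0.5625 + 1748874.0025) = 1322.45 m
  3: √((-968.94)² + (858.24)²) = √(938844.7236 + 736575.8976) = 1294.38 m
  4: √((240.43)² + (-140.67)²) = √(57806.5849 + 19788.0489) = 278.56 m
  5: √((-45.60)² + (527.02)²) = √(2079.3600 + 277750.0804) = 528.99 m
  → nearest: 4 (278.56 m)

Q1→2; Q2→2; Q3→4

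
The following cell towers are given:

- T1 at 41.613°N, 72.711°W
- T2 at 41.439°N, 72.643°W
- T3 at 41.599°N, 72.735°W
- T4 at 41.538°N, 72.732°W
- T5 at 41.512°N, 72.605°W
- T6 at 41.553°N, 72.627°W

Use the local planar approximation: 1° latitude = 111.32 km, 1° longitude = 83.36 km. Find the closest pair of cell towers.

Pairwise distances:
T1–T2: 20.182 km
T1–T3: 2.536 km
T1–T4: 8.531 km
T1–T5: 14.300 km
T1–T6: 9.677 km
T2–T3: 19.392 km
T2–T4: 13.285 km
T2–T5: 8.722 km
T2–T6: 12.760 km
T3–T4: 6.795 km
T3–T5: 14.534 km
T3–T6: 10.357 km
T4–T5: 10.975 km
T4–T6: 8.911 km
T5–T6: 4.919 km
Closest pair: T1–T3 at 2.536 km.

T1 and T3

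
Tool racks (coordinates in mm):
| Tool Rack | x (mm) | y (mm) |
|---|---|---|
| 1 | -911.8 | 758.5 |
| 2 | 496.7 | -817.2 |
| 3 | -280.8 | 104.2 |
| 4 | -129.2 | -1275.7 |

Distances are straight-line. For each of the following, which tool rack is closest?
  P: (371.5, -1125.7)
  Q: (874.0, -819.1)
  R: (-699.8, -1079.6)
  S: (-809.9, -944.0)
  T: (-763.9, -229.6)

P→2; Q→2; R→4; S→4; T→3

P at (371.5, -1125.7):
  1: √((-1283.3)² + (1884.2)²) = √(1646858.890 + 3550209.640) = 2279.7 mm
  2: √((125.2)² + (308.5)²) = √(15675.040 + 95172.250) = 332.9 mm
  3: √((-652.3)² + (1229.9)²) = √(425495.290 + 1512654.010) = 1392.2 mm
  4: √((-500.7)² + (-150.0)²) = √(250700.490 + 22500.000) = 522.7 mm
  → nearest: 2 (332.9 mm)
Q at (874.0, -819.1):
  1: √((-1785.8)² + (1577.6)²) = √(3189081.640 + 2488821.760) = 2382.8 mm
  2: √((-377.3)² + (1.9)²) = √(142355.290 + 3.610) = 377.3 mm
  3: √((-1154.8)² + (923.3)²) = √(1333563.040 + 852482.890) = 1478.5 mm
  4: √((-1003.2)² + (-456.6)²) = √(1006410.240 + 208483.560) = 1102.2 mm
  → nearest: 2 (377.3 mm)
R at (-699.8, -1079.6):
  1: √((-212.0)² + (1838.1)²) = √(44944.000 + 3378611.610) = 1850.3 mm
  2: √((1196.5)² + (262.4)²) = √(1431612.250 + 68853.760) = 1224.9 mm
  3: √((419.0)² + (1183.8)²) = √(175561.000 + 1401382.440) = 1255.8 mm
  4: √((570.6)² + (-196.1)²) = √(325584.360 + 38455.210) = 603.4 mm
  → nearest: 4 (603.4 mm)
S at (-809.9, -944.0):
  1: √((-101.9)² + (1702.5)²) = √(10383.610 + 2898506.250) = 1705.5 mm
  2: √((1306.6)² + (126.8)²) = √(1707203.560 + 16078.240) = 1312.7 mm
  3: √((529.1)² + (1048.2)²) = √(279946.810 + 1098723.240) = 1174.2 mm
  4: √((680.7)² + (-331.7)²) = √(463352.490 + 110024.890) = 757.2 mm
  → nearest: 4 (757.2 mm)
T at (-763.9, -229.6):
  1: √((-147.9)² + (988.1)²) = √(21874.410 + 976341.610) = 999.1 mm
  2: √((1260.6)² + (-587.6)²) = √(1589112.360 + 345273.760) = 1390.8 mm
  3: √((483.1)² + (333.8)²) = √(233385.610 + 111422.440) = 587.2 mm
  4: √((634.7)² + (-1046.1)²) = √(402844.090 + 1094325.210) = 1223.6 mm
  → nearest: 3 (587.2 mm)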